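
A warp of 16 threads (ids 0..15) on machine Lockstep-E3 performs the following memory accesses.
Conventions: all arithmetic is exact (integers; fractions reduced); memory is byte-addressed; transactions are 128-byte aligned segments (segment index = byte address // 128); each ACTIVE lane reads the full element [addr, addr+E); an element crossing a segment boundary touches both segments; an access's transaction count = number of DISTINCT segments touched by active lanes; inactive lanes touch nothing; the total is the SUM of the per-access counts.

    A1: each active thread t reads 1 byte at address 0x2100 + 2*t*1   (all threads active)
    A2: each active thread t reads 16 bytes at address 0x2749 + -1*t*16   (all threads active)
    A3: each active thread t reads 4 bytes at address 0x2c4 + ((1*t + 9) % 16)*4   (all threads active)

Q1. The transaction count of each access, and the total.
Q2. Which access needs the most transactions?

A1: 1 transaction
A2: 3 transactions
A3: 2 transactions

Answer: 1,3,2; total 6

Answer: A2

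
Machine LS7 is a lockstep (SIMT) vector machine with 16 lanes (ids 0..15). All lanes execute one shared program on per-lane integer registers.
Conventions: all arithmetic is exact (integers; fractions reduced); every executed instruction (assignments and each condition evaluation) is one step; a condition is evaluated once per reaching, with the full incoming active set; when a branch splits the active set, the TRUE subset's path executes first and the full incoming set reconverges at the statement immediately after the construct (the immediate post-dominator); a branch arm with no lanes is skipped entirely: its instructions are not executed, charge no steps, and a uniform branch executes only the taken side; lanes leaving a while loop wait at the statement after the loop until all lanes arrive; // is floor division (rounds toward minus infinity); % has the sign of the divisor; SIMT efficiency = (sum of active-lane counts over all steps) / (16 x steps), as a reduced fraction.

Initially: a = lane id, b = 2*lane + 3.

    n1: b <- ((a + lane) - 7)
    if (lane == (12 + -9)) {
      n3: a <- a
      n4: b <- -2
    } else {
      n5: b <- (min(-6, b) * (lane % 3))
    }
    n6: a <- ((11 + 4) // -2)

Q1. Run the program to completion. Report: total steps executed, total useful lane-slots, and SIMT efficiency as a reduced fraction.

Answer: 6 steps, 65 useful, 65/96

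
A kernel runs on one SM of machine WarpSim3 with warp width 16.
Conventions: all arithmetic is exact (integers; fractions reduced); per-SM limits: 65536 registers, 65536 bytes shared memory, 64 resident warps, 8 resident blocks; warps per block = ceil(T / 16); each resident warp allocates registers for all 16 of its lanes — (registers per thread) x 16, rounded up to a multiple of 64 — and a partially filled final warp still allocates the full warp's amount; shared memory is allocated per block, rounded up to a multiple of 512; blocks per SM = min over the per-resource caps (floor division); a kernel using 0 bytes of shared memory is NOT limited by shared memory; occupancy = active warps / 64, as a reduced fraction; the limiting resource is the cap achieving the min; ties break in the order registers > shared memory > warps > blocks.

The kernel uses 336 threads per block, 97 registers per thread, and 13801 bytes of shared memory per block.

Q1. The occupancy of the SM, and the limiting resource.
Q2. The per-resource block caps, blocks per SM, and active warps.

Answer: occupancy 21/64, limited by registers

registers: 1 block
shared memory: 4 blocks
warps: 3 blocks
blocks: 8 blocks

Answer: 1 block, 21 active warps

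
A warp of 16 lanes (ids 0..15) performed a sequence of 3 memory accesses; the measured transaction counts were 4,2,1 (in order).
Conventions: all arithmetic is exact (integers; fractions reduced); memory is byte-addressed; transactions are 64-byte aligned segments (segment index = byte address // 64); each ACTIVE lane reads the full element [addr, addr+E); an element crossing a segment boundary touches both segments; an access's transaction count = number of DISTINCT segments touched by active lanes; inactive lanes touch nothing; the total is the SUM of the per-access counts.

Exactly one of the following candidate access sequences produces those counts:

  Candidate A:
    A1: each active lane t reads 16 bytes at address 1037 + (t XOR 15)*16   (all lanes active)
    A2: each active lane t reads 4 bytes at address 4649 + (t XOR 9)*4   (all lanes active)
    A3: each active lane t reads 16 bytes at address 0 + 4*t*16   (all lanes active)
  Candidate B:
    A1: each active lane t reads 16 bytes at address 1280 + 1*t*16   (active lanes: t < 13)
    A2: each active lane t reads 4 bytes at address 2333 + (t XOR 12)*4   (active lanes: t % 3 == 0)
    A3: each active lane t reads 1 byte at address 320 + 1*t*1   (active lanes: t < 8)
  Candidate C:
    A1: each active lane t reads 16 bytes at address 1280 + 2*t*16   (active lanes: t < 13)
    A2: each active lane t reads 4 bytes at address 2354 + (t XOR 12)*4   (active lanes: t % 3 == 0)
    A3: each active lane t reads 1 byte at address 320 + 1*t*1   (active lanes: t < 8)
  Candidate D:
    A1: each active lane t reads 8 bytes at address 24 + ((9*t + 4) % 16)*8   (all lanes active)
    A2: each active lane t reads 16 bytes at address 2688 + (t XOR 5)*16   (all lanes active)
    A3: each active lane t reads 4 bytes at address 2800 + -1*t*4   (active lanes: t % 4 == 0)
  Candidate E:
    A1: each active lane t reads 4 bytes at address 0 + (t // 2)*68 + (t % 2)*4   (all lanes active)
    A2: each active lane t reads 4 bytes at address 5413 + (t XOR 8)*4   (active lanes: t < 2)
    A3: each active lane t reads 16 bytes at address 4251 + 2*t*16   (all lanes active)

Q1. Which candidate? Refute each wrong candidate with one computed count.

A: A1 gives 5 transactions, not 4
C: A1 gives 7 transactions, not 4
D: A1 gives 3 transactions, not 4
E: A1 gives 8 transactions, not 4
B: all counts match (4,2,1)

Answer: B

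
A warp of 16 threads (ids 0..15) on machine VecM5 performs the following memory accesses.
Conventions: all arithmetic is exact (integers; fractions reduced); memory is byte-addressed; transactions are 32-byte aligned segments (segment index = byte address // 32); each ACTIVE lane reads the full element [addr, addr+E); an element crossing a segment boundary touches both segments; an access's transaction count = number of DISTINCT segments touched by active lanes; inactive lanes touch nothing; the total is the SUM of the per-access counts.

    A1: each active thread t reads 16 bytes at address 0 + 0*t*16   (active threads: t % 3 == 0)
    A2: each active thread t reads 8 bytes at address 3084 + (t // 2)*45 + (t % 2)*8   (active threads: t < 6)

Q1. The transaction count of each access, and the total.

A1: 1 transaction
A2: 4 transactions

Answer: 1,4; total 5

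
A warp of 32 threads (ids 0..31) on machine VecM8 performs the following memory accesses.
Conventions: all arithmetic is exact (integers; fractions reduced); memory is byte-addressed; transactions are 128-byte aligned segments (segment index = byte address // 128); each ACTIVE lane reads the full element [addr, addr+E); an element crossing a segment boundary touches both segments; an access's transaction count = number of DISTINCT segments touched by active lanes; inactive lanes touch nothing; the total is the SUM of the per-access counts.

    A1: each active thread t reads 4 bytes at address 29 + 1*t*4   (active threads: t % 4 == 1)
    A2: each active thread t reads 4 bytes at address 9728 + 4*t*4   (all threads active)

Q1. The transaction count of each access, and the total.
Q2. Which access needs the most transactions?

A1: 2 transactions
A2: 4 transactions

Answer: 2,4; total 6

Answer: A2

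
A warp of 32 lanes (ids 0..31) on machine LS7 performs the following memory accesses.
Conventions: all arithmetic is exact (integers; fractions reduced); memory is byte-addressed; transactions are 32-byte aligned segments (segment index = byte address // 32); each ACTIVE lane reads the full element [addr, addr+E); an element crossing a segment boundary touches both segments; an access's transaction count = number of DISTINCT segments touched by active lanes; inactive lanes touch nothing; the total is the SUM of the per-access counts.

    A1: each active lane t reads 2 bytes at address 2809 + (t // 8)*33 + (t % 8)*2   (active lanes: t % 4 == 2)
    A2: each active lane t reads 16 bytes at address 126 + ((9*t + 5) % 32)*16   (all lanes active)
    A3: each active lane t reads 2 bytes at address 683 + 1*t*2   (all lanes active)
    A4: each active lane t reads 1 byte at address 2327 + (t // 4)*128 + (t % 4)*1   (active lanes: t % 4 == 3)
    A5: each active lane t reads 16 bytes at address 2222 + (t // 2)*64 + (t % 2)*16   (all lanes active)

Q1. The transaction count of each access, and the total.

A1: 5 transactions
A2: 17 transactions
A3: 3 transactions
A4: 8 transactions
A5: 32 transactions

Answer: 5,17,3,8,32; total 65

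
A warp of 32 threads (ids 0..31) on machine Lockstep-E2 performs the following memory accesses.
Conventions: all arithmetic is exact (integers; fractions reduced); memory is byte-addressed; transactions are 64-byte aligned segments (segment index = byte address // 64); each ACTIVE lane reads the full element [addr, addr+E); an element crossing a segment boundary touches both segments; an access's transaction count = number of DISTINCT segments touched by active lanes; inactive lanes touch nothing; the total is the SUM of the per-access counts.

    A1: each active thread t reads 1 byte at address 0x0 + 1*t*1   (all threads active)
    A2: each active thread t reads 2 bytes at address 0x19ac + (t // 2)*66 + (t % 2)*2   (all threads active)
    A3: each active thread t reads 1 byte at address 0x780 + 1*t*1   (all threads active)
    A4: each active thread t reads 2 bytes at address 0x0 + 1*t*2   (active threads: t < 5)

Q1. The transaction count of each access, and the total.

A1: 1 transaction
A2: 17 transactions
A3: 1 transaction
A4: 1 transaction

Answer: 1,17,1,1; total 20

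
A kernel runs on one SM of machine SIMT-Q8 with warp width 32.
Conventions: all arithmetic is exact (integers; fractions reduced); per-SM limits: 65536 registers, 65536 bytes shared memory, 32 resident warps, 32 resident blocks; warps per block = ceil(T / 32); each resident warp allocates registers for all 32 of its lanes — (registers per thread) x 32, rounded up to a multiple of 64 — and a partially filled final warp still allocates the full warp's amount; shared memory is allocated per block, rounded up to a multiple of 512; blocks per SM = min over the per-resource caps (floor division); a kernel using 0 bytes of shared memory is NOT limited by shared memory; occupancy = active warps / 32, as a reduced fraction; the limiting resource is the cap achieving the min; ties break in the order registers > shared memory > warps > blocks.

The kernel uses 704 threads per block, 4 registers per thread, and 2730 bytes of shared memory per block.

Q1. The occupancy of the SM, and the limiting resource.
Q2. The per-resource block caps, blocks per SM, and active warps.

Answer: occupancy 11/16, limited by warps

registers: 23 blocks
shared memory: 21 blocks
warps: 1 block
blocks: 32 blocks

Answer: 1 block, 22 active warps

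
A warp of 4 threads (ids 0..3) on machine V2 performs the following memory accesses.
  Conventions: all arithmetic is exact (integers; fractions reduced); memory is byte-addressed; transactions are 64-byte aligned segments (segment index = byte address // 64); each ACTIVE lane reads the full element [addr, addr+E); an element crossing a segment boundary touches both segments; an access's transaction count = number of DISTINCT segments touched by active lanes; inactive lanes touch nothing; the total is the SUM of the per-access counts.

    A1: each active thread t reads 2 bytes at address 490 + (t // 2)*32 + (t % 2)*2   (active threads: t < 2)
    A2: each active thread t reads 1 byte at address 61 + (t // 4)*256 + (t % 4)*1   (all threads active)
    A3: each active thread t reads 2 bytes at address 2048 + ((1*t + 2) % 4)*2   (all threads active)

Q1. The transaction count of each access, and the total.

A1: 1 transaction
A2: 2 transactions
A3: 1 transaction

Answer: 1,2,1; total 4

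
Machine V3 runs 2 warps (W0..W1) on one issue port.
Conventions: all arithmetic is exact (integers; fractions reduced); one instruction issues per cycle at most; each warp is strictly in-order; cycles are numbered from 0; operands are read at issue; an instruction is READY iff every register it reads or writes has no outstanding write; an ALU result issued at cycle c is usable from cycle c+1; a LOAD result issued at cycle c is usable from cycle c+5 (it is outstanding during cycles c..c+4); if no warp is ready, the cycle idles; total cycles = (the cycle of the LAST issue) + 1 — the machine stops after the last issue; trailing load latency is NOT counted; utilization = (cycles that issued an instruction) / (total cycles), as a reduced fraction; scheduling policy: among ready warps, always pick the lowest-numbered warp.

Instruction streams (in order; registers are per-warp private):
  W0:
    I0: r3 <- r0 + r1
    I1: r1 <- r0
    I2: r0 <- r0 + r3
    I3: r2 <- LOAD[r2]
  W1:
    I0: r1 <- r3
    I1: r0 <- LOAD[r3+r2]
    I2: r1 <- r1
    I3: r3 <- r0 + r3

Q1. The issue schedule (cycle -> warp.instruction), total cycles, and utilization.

cycle 0: W0.I0
cycle 1: W0.I1
cycle 2: W0.I2
cycle 3: W0.I3
cycle 4: W1.I0
cycle 5: W1.I1
cycle 6: W1.I2
cycle 7: idle
cycle 8: idle
cycle 9: idle
cycle 10: W1.I3

Answer: 11 cycles, utilization 8/11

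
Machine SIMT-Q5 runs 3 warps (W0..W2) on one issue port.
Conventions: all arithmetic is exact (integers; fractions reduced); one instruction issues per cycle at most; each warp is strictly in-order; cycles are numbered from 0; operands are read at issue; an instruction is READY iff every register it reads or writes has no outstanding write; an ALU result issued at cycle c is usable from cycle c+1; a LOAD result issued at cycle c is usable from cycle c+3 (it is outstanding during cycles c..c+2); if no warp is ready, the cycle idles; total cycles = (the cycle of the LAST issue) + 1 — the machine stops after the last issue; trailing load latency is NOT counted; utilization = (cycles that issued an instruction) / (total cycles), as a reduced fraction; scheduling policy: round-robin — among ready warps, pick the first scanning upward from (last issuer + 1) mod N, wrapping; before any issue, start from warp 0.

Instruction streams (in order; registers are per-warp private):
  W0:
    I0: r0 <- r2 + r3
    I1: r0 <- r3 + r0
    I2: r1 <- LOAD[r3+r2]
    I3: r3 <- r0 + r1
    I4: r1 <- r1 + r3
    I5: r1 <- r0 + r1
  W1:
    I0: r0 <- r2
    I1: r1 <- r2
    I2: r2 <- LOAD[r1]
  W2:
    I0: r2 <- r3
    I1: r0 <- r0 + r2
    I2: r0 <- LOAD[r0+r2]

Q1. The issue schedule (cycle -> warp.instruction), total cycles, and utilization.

cycle 0: W0.I0
cycle 1: W1.I0
cycle 2: W2.I0
cycle 3: W0.I1
cycle 4: W1.I1
cycle 5: W2.I1
cycle 6: W0.I2
cycle 7: W1.I2
cycle 8: W2.I2
cycle 9: W0.I3
cycle 10: W0.I4
cycle 11: W0.I5

Answer: 12 cycles, utilization 1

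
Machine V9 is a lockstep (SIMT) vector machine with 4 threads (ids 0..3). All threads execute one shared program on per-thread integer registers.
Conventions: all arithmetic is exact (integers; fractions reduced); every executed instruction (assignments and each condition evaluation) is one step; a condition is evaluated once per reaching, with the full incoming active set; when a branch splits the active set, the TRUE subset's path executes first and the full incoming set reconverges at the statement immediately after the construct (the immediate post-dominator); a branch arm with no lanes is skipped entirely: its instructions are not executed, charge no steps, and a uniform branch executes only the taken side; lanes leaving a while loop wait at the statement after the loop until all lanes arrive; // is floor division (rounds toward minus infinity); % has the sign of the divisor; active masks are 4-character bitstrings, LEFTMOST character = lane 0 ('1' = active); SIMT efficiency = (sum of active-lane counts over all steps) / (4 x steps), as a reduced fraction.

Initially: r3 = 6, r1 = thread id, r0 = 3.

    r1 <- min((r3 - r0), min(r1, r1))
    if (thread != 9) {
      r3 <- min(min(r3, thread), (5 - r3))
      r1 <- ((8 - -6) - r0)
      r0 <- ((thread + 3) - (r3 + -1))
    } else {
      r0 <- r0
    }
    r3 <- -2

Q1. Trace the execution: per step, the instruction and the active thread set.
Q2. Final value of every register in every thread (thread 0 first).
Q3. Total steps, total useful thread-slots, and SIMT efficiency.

step 0: r1 <- min((r3 - r0), min(r1, r1)) 1111
step 1: eval (thread != 9)           1111
step 2: r3 <- min(min(r3, thread), (5 - r3)) 1111
step 3: r1 <- ((8 - -6) - r0)        1111
step 4: r0 <- ((thread + 3) - (r3 + -1)) 1111
step 5: r3 <- -2                     1111

Answer: 6 steps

r3: -2,-2,-2,-2
r1: 11,11,11,11
r0: 5,6,7,8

steps = 6; useful = 24; efficiency = 24/24 = 1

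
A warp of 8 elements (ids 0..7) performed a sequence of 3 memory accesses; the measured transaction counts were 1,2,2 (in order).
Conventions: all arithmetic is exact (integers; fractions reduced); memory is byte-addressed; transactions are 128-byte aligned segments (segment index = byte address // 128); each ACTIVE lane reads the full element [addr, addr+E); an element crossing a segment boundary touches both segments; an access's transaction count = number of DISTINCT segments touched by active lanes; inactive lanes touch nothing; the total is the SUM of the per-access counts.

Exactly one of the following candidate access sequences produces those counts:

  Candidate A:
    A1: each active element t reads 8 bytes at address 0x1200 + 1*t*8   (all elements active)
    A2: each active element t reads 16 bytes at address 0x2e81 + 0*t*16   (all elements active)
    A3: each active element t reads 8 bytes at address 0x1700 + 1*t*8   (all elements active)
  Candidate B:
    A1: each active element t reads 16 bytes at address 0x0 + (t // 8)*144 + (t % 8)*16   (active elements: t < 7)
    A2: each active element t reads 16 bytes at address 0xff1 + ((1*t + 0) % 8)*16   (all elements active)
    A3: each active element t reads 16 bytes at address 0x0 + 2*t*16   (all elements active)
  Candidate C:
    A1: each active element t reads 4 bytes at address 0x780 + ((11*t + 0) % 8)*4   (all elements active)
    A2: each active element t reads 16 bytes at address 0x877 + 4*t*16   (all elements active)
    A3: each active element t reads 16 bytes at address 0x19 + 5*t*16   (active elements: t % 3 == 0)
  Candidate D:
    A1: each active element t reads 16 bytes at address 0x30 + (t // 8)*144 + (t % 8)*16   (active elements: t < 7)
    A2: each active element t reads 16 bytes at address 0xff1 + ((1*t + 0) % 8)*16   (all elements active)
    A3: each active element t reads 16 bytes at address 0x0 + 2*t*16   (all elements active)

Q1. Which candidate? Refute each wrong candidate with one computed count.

A: A2 gives 1 transaction, not 2
C: A2 gives 5 transactions, not 2
D: A1 gives 2 transactions, not 1
B: all counts match (1,2,2)

Answer: B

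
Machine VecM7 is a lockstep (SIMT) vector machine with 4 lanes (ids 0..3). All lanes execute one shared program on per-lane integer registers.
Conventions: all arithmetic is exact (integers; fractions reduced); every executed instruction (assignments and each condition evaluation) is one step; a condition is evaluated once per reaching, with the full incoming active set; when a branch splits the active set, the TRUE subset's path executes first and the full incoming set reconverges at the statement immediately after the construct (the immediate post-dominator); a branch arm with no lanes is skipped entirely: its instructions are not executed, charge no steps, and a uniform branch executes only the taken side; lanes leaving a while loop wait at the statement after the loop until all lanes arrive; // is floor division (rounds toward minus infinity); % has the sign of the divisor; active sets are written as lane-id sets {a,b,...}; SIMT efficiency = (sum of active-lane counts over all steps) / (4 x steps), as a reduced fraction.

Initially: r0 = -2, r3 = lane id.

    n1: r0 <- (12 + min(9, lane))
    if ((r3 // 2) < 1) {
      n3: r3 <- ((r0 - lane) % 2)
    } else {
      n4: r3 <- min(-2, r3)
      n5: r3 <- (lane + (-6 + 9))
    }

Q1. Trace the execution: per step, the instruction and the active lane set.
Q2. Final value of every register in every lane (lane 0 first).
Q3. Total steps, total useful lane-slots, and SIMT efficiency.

step 0: r0 <- (12 + min(9, lane))    {0,1,2,3}
step 1: eval ((r3 // 2) < 1)         {0,1,2,3}
step 2: r3 <- ((r0 - lane) % 2)      {0,1}
step 3: r3 <- min(-2, r3)            {2,3}
step 4: r3 <- (lane + (-6 + 9))      {2,3}

Answer: 5 steps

r0: 12,13,14,15
r3: 0,0,5,6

steps = 5; useful = 14; efficiency = 14/20 = 7/10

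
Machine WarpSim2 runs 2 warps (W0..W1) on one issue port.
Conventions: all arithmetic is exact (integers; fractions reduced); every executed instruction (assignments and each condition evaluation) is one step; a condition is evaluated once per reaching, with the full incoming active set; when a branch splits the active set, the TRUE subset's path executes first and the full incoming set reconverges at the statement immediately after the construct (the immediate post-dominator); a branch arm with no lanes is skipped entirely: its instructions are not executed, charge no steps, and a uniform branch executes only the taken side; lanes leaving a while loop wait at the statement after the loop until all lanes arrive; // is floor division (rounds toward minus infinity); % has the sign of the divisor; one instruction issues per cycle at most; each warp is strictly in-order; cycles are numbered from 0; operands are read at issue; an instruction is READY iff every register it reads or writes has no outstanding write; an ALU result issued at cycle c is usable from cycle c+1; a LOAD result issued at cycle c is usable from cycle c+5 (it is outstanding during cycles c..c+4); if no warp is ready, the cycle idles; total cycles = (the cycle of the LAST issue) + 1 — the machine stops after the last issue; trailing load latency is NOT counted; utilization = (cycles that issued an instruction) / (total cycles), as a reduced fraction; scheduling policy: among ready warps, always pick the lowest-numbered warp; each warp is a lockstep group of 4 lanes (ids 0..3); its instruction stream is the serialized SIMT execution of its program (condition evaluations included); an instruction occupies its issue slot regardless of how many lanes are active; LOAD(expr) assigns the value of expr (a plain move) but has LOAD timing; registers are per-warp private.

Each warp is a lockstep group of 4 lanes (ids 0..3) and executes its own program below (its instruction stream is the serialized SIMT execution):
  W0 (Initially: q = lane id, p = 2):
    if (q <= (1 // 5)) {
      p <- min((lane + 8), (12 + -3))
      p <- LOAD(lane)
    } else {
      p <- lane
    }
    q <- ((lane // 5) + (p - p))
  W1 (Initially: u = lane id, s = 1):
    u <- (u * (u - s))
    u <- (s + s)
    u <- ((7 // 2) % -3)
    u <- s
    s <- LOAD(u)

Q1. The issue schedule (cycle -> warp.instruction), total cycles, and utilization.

cycle 0: W0.I0
cycle 1: W0.I1
cycle 2: W0.I2
cycle 3: W1.I0
cycle 4: W1.I1
cycle 5: W1.I2
cycle 6: W1.I3
cycle 7: W0.I3
cycle 8: W0.I4
cycle 9: W1.I4

Answer: 10 cycles, utilization 1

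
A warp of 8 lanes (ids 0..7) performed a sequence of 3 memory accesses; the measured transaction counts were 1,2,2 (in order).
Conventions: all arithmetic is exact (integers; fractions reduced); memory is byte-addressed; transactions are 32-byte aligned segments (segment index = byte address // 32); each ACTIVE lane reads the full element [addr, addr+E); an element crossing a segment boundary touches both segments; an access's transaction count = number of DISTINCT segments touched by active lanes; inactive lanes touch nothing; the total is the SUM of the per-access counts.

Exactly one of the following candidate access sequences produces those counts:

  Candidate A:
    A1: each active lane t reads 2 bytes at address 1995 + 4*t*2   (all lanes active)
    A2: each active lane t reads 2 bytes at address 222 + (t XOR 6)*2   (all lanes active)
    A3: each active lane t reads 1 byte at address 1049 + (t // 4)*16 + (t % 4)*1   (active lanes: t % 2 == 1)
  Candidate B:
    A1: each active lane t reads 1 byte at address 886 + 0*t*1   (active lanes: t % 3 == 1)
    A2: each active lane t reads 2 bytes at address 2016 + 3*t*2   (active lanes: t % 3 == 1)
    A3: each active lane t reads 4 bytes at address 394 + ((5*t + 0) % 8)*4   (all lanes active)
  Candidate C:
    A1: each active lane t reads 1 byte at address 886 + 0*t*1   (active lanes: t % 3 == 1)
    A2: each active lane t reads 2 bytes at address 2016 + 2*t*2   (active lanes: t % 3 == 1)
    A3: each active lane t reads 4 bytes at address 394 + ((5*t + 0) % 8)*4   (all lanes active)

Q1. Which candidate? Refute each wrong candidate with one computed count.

A: A1 gives 3 transactions, not 1
C: A2 gives 1 transaction, not 2
B: all counts match (1,2,2)

Answer: B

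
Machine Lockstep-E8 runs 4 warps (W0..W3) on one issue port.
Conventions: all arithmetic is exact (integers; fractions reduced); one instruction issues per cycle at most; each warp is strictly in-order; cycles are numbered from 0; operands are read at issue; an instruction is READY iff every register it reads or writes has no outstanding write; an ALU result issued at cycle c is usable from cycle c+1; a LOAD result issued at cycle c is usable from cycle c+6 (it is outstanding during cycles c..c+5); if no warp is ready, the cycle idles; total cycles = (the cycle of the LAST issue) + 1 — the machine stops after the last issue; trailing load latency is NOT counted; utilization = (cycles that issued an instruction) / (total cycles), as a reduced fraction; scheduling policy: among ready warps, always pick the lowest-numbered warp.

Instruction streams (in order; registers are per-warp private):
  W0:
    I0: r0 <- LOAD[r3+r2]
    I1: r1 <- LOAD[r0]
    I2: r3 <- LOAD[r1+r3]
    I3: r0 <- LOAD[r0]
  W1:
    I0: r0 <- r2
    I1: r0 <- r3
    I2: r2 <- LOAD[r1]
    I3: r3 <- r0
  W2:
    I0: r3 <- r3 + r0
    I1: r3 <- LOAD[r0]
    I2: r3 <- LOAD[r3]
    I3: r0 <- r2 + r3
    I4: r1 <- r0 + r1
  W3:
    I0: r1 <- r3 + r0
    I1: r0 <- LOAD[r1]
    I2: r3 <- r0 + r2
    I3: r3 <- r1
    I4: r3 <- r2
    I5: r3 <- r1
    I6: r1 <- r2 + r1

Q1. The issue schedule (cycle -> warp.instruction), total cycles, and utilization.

cycle 0: W0.I0
cycle 1: W1.I0
cycle 2: W1.I1
cycle 3: W1.I2
cycle 4: W1.I3
cycle 5: W2.I0
cycle 6: W0.I1
cycle 7: W2.I1
cycle 8: W3.I0
cycle 9: W3.I1
cycle 10: idle
cycle 11: idle
cycle 12: W0.I2
cycle 13: W0.I3
cycle 14: W2.I2
cycle 15: W3.I2
cycle 16: W3.I3
cycle 17: W3.I4
cycle 18: W3.I5
cycle 19: W3.I6
cycle 20: W2.I3
cycle 21: W2.I4

Answer: 22 cycles, utilization 10/11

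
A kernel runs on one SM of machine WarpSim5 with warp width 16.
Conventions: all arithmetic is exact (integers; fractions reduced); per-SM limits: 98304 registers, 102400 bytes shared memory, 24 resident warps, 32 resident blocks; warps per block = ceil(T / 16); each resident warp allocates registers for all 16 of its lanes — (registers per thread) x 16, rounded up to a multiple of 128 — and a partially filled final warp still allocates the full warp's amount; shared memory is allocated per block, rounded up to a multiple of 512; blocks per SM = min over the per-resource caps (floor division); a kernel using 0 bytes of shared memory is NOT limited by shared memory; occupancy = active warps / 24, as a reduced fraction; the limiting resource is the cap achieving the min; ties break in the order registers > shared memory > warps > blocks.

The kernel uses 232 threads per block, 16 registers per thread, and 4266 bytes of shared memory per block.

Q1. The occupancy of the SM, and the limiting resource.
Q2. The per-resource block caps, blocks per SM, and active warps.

Answer: occupancy 5/8, limited by warps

registers: 25 blocks
shared memory: 22 blocks
warps: 1 block
blocks: 32 blocks

Answer: 1 block, 15 active warps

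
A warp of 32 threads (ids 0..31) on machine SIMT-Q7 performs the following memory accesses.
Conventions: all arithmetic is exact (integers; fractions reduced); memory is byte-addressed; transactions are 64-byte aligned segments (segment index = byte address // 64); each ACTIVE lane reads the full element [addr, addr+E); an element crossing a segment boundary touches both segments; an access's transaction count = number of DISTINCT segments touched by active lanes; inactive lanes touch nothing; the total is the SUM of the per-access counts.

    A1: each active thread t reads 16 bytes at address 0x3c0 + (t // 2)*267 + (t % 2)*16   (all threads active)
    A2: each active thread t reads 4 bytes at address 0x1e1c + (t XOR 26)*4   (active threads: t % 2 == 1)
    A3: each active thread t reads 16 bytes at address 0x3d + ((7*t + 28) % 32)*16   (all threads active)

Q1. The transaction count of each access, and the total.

A1: 23 transactions
A2: 3 transactions
A3: 9 transactions

Answer: 23,3,9; total 35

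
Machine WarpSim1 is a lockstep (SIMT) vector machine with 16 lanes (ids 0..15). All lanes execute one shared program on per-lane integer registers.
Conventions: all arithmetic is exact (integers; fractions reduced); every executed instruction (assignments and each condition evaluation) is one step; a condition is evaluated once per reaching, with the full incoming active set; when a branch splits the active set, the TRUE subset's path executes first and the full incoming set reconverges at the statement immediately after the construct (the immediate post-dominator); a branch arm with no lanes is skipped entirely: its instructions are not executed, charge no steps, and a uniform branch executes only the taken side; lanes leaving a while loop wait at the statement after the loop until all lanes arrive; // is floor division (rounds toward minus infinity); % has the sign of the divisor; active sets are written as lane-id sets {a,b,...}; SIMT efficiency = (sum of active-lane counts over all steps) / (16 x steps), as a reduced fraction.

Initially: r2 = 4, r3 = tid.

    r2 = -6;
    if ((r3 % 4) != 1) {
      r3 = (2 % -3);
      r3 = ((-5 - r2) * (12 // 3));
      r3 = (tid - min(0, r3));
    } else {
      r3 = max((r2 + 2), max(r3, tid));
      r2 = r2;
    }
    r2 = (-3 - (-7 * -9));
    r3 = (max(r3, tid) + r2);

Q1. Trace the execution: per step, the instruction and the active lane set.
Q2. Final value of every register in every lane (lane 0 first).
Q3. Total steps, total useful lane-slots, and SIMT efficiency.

step 0: r2 <- -6                     {0,1,2,3,4,5,6,7,8,9,10,11,12,13,14,15}
step 1: eval ((r3 % 4) != 1)         {0,1,2,3,4,5,6,7,8,9,10,11,12,13,14,15}
step 2: r3 <- (2 % -3)               {0,2,3,4,6,7,8,10,11,12,14,15}
step 3: r3 <- ((-5 - r2) * (12 // 3)) {0,2,3,4,6,7,8,10,11,12,14,15}
step 4: r3 <- (tid - min(0, r3))     {0,2,3,4,6,7,8,10,11,12,14,15}
step 5: r3 <- max((r2 + 2), max(r3, tid)) {1,5,9,13}
step 6: r2 <- r2                     {1,5,9,13}
step 7: r2 <- (-3 - (-7 * -9))       {0,1,2,3,4,5,6,7,8,9,10,11,12,13,14,15}
step 8: r3 <- (max(r3, tid) + r2)    {0,1,2,3,4,5,6,7,8,9,10,11,12,13,14,15}

Answer: 9 steps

r2: -66,-66,-66,-66,-66,-66,-66,-66,-66,-66,-66,-66,-66,-66,-66,-66
r3: -66,-65,-64,-63,-62,-61,-60,-59,-58,-57,-56,-55,-54,-53,-52,-51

steps = 9; useful = 108; efficiency = 108/144 = 3/4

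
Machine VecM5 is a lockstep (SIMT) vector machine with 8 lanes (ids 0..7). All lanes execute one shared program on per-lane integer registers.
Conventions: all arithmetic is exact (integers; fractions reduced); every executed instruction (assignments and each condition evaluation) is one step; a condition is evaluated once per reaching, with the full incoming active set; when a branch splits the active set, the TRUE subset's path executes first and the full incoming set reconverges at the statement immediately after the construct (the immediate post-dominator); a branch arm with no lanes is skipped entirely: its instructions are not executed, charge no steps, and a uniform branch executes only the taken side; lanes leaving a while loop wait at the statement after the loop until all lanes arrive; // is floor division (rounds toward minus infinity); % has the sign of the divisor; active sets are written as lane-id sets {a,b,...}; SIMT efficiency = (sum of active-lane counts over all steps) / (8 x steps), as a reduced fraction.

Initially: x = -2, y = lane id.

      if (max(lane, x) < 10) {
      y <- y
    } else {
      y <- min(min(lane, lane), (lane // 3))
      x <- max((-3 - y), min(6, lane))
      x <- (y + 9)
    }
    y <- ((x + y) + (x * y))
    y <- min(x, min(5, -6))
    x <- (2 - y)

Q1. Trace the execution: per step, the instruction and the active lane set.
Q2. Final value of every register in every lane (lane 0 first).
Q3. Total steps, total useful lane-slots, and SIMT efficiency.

step 0: eval (max(lane, x) < 10)     {0,1,2,3,4,5,6,7}
step 1: y <- y                       {0,1,2,3,4,5,6,7}
step 2: y <- ((x + y) + (x * y))     {0,1,2,3,4,5,6,7}
step 3: y <- min(x, min(5, -6))      {0,1,2,3,4,5,6,7}
step 4: x <- (2 - y)                 {0,1,2,3,4,5,6,7}

Answer: 5 steps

x: 8,8,8,8,8,8,8,8
y: -6,-6,-6,-6,-6,-6,-6,-6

steps = 5; useful = 40; efficiency = 40/40 = 1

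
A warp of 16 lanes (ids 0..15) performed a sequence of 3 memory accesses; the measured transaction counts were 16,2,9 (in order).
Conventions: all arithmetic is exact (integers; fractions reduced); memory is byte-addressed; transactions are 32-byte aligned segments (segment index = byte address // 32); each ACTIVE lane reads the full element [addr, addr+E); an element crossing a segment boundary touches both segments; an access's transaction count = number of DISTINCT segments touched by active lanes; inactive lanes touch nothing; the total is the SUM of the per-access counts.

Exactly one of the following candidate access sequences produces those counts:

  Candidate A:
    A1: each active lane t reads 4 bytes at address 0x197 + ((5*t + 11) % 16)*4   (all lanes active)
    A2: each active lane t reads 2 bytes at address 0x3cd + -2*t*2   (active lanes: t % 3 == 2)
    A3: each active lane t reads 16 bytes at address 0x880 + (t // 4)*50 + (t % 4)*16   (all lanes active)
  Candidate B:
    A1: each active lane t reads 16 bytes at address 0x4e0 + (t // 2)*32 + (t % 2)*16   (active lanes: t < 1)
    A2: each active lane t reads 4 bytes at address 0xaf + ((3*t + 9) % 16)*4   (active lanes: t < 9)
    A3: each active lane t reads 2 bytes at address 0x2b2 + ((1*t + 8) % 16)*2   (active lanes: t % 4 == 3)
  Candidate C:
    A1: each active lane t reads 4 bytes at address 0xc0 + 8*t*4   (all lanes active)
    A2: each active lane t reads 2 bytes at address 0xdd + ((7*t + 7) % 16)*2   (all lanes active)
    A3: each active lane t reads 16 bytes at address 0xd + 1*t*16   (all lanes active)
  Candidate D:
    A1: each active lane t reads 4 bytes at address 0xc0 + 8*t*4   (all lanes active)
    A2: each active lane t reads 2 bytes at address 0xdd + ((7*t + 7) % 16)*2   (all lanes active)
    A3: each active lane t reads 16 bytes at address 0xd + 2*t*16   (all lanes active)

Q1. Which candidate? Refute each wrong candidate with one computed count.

A: A1 gives 3 transactions, not 16
B: A1 gives 1 transaction, not 16
D: A3 gives 16 transactions, not 9
C: all counts match (16,2,9)

Answer: C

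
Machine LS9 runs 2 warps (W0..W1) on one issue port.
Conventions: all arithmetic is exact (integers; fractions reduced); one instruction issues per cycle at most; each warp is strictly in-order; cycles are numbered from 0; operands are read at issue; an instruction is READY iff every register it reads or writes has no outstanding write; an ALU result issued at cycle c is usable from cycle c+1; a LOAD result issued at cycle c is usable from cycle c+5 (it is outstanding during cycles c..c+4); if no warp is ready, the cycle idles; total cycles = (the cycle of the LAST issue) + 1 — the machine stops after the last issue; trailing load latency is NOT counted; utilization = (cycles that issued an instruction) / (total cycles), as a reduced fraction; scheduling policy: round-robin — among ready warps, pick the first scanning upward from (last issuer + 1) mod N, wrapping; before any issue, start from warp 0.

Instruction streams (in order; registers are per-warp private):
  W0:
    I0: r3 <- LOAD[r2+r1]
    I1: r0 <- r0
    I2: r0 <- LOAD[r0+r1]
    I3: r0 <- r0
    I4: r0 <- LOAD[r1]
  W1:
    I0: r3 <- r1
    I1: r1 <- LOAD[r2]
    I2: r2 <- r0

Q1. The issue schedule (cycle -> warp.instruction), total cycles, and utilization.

cycle 0: W0.I0
cycle 1: W1.I0
cycle 2: W0.I1
cycle 3: W1.I1
cycle 4: W0.I2
cycle 5: W1.I2
cycle 6: idle
cycle 7: idle
cycle 8: idle
cycle 9: W0.I3
cycle 10: W0.I4

Answer: 11 cycles, utilization 8/11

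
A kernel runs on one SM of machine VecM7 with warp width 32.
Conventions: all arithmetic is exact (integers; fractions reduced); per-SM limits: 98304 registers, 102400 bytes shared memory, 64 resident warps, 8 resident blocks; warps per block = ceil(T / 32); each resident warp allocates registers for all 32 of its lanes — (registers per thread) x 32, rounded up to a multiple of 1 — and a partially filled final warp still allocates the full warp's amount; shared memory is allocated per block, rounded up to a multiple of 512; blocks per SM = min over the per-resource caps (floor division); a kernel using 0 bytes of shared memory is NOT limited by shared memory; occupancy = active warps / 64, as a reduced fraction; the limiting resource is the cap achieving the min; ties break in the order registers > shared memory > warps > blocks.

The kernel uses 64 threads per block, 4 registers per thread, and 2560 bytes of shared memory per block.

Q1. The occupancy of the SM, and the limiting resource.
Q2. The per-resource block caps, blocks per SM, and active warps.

Answer: occupancy 1/4, limited by blocks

registers: 384 blocks
shared memory: 40 blocks
warps: 32 blocks
blocks: 8 blocks

Answer: 8 blocks, 16 active warps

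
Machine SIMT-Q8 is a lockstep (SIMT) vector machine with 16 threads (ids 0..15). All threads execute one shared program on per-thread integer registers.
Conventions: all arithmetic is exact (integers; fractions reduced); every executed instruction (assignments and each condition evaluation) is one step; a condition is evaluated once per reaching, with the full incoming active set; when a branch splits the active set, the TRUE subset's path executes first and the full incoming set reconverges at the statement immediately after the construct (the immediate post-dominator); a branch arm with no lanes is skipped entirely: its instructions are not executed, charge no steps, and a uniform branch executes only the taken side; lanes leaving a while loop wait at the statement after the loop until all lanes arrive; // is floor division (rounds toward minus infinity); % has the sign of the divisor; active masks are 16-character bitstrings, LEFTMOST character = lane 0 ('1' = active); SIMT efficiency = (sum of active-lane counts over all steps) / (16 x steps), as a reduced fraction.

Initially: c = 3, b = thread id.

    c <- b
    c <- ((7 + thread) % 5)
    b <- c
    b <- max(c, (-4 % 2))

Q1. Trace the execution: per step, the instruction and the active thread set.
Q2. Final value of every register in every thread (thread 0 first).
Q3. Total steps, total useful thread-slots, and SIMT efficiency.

step 0: c <- b                       1111111111111111
step 1: c <- ((7 + thread) % 5)      1111111111111111
step 2: b <- c                       1111111111111111
step 3: b <- max(c, (-4 % 2))        1111111111111111

Answer: 4 steps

c: 2,3,4,0,1,2,3,4,0,1,2,3,4,0,1,2
b: 2,3,4,0,1,2,3,4,0,1,2,3,4,0,1,2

steps = 4; useful = 64; efficiency = 64/64 = 1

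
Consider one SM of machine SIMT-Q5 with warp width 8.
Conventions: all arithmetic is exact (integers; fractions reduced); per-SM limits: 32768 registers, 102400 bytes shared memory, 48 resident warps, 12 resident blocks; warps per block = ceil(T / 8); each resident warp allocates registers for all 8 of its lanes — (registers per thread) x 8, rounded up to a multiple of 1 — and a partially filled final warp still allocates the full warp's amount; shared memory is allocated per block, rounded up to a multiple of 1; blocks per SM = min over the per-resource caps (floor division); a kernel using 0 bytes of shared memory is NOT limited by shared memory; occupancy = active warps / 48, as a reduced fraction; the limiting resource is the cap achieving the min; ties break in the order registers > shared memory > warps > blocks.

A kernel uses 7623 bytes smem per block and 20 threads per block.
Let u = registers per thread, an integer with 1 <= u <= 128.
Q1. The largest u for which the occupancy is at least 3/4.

Answer: u = 113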